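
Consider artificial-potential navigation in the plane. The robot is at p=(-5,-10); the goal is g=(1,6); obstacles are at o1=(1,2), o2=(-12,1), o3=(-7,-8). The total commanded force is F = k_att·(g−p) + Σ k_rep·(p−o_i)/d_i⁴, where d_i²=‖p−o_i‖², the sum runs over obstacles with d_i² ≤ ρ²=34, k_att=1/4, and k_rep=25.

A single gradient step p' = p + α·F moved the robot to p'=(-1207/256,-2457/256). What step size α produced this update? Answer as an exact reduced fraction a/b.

α = 1/8

F_att = 1/4·(g−p) = 1/4·(6,16) = (1.5000,4.0000)
o1: d²=180 > ρ²=34 → inactive
o2: d²=170 > ρ²=34 → inactive
o3: d²=8 ≤ ρ²=34; F_rep = 25·(2,-2)/8² = (0.7812,-0.7812)
F = F_att + ΣF_rep = (2.2812,3.2188)
Δp = p'−p = (0.2852,0.4023); α = Δx/Fx = (73/256) / (73/32) = 1/8
check: Δy/Fy = (103/256) / (103/32) = 1/8 ✓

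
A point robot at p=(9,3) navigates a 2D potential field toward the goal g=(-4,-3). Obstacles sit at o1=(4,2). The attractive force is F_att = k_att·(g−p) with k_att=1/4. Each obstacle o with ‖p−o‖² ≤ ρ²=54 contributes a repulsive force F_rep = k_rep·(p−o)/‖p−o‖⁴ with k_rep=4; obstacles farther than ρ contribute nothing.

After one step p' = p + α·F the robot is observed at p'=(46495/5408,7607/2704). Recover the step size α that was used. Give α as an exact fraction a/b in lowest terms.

α = 1/8

F_att = 1/4·(g−p) = 1/4·(-13,-6) = (-3.2500,-1.5000)
o1: d²=26 ≤ ρ²=54; F_rep = 4·(5,1)/26² = (0.0296,0.0059)
F = F_att + ΣF_rep = (-3.2204,-1.4941)
Δp = p'−p = (-0.4026,-0.1868); α = Δx/Fx = (-2177/5408) / (-2177/676) = 1/8
check: Δy/Fy = (-505/2704) / (-505/338) = 1/8 ✓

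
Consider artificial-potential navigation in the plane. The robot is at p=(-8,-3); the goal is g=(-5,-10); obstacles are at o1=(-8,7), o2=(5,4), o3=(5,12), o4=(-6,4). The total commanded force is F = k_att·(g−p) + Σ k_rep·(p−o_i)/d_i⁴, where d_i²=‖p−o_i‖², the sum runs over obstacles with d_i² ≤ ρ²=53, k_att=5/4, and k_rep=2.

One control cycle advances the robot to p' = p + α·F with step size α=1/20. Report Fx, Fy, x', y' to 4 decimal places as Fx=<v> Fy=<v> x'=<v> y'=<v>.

Fx=3.7486 Fy=-8.7550 x'=-7.8126 y'=-3.4377

F_att = 5/4·(g−p) = 5/4·(3,-7) = (3.7500,-8.7500)
o1: d²=100 > ρ²=53 → inactive
o2: d²=218 > ρ²=53 → inactive
o3: d²=394 > ρ²=53 → inactive
o4: d²=53 ≤ ρ²=53; F_rep = 2·(-2,-7)/53² = (-0.0014,-0.0050)
F = F_att + ΣF_rep = (3.7486,-8.7550)
p' = p + 1/20·F = (-7.8126,-3.4377)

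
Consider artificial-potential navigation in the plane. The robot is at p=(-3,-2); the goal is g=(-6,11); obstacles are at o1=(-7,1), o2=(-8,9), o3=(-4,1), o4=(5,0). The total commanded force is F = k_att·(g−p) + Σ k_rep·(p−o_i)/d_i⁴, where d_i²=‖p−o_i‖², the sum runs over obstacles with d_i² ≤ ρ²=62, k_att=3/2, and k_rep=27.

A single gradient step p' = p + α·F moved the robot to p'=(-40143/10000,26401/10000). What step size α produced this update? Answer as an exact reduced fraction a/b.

α = 1/4

F_att = 3/2·(g−p) = 3/2·(-3,13) = (-4.5000,19.5000)
o1: d²=25 ≤ ρ²=62; F_rep = 27·(4,-3)/25² = (0.1728,-0.1296)
o2: d²=146 > ρ²=62 → inactive
o3: d²=10 ≤ ρ²=62; F_rep = 27·(1,-3)/10² = (0.2700,-0.8100)
o4: d²=68 > ρ²=62 → inactive
F = F_att + ΣF_rep = (-4.0572,18.5604)
Δp = p'−p = (-1.0143,4.6401); α = Δx/Fx = (-10143/10000) / (-10143/2500) = 1/4
check: Δy/Fy = (46401/10000) / (46401/2500) = 1/4 ✓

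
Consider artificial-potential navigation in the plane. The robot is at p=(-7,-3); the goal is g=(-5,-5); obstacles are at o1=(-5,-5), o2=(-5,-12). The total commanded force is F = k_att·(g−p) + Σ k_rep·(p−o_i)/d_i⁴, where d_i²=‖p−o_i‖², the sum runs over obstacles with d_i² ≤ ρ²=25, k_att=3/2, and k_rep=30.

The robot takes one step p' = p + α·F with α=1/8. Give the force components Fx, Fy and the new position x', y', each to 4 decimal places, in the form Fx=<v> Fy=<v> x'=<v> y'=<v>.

F_att = 3/2·(g−p) = 3/2·(2,-2) = (3.0000,-3.0000)
o1: d²=8 ≤ ρ²=25; F_rep = 30·(-2,2)/8² = (-0.9375,0.9375)
o2: d²=85 > ρ²=25 → inactive
F = F_att + ΣF_rep = (2.0625,-2.0625)
p' = p + 1/8·F = (-6.7422,-3.2578)

Fx=2.0625 Fy=-2.0625 x'=-6.7422 y'=-3.2578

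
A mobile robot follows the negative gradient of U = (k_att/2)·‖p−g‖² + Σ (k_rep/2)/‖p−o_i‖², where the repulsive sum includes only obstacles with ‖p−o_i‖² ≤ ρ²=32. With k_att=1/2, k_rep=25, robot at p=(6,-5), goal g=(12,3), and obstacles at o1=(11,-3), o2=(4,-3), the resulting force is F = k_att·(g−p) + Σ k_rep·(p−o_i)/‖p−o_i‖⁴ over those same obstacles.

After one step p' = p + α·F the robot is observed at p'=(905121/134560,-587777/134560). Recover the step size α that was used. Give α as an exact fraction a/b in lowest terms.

α = 1/5

F_att = 1/2·(g−p) = 1/2·(6,8) = (3.0000,4.0000)
o1: d²=29 ≤ ρ²=32; F_rep = 25·(-5,-2)/29² = (-0.1486,-0.0595)
o2: d²=8 ≤ ρ²=32; F_rep = 25·(2,-2)/8² = (0.7812,-0.7812)
F = F_att + ΣF_rep = (3.6326,3.1593)
Δp = p'−p = (0.7265,0.6319); α = Δx/Fx = (97761/134560) / (97761/26912) = 1/5
check: Δy/Fy = (85023/134560) / (85023/26912) = 1/5 ✓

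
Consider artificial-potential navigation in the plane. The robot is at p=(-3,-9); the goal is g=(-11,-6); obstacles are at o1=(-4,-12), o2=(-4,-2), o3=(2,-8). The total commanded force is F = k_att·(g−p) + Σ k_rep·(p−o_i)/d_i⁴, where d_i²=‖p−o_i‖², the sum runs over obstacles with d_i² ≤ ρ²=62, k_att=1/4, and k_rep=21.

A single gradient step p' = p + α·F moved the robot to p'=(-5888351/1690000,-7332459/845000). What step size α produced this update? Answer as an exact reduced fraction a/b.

α = 1/4

F_att = 1/4·(g−p) = 1/4·(-8,3) = (-2.0000,0.7500)
o1: d²=10 ≤ ρ²=62; F_rep = 21·(1,3)/10² = (0.2100,0.6300)
o2: d²=50 ≤ ρ²=62; F_rep = 21·(1,-7)/50² = (0.0084,-0.0588)
o3: d²=26 ≤ ρ²=62; F_rep = 21·(-5,-1)/26² = (-0.1553,-0.0311)
F = F_att + ΣF_rep = (-1.9369,1.2901)
Δp = p'−p = (-0.4842,0.3225); α = Δx/Fx = (-818351/1690000) / (-818351/422500) = 1/4
check: Δy/Fy = (272541/845000) / (272541/211250) = 1/4 ✓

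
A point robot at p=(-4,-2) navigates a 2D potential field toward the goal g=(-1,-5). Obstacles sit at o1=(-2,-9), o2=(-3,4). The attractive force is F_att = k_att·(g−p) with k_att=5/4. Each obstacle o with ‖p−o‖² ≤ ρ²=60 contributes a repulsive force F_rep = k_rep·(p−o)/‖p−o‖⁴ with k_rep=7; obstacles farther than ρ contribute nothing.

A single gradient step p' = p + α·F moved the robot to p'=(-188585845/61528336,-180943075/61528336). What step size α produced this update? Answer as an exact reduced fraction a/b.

F_att = 5/4·(g−p) = 5/4·(3,-3) = (3.7500,-3.7500)
o1: d²=53 ≤ ρ²=60; F_rep = 7·(-2,7)/53² = (-0.0050,0.0174)
o2: d²=37 ≤ ρ²=60; F_rep = 7·(-1,-6)/37² = (-0.0051,-0.0307)
F = F_att + ΣF_rep = (3.7399,-3.7632)
Δp = p'−p = (0.9350,-0.9408); α = Δx/Fx = (57527499/61528336) / (57527499/15382084) = 1/4
check: Δy/Fy = (-57886403/61528336) / (-57886403/15382084) = 1/4 ✓

α = 1/4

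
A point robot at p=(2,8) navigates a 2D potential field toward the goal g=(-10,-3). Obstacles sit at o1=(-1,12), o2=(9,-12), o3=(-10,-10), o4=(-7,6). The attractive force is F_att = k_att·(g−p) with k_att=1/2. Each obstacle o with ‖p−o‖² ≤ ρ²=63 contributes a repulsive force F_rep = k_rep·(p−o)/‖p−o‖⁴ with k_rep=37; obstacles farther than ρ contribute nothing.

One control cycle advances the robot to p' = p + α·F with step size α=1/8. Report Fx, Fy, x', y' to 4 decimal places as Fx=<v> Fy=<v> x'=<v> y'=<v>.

F_att = 1/2·(g−p) = 1/2·(-12,-11) = (-6.0000,-5.5000)
o1: d²=25 ≤ ρ²=63; F_rep = 37·(3,-4)/25² = (0.1776,-0.2368)
o2: d²=449 > ρ²=63 → inactive
o3: d²=468 > ρ²=63 → inactive
o4: d²=85 > ρ²=63 → inactive
F = F_att + ΣF_rep = (-5.8224,-5.7368)
p' = p + 1/8·F = (1.2722,7.2829)

Fx=-5.8224 Fy=-5.7368 x'=1.2722 y'=7.2829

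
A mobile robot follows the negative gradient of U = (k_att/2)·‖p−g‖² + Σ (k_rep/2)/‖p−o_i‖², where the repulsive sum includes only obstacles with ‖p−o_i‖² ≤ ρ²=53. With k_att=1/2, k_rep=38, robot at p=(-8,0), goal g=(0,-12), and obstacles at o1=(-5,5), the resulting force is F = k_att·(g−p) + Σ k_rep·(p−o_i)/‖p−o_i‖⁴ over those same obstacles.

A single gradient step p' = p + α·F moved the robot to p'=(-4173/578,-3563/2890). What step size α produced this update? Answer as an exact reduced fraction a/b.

F_att = 1/2·(g−p) = 1/2·(8,-12) = (4.0000,-6.0000)
o1: d²=34 ≤ ρ²=53; F_rep = 38·(-3,-5)/34² = (-0.0986,-0.1644)
F = F_att + ΣF_rep = (3.9014,-6.1644)
Δp = p'−p = (0.7803,-1.2329); α = Δx/Fx = (451/578) / (2255/578) = 1/5
check: Δy/Fy = (-3563/2890) / (-3563/578) = 1/5 ✓

α = 1/5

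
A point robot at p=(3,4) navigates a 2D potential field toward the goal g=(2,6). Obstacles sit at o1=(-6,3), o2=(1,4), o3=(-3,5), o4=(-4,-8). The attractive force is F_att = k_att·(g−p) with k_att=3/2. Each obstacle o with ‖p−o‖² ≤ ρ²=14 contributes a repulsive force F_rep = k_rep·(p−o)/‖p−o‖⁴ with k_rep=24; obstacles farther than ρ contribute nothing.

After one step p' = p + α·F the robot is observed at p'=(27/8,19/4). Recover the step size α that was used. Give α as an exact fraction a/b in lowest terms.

F_att = 3/2·(g−p) = 3/2·(-1,2) = (-1.5000,3.0000)
o1: d²=82 > ρ²=14 → inactive
o2: d²=4 ≤ ρ²=14; F_rep = 24·(2,0)/4² = (3.0000,0.0000)
o3: d²=37 > ρ²=14 → inactive
o4: d²=193 > ρ²=14 → inactive
F = F_att + ΣF_rep = (1.5000,3.0000)
Δp = p'−p = (0.3750,0.7500); α = Δx/Fx = (3/8) / (3/2) = 1/4
check: Δy/Fy = (3/4) / (3) = 1/4 ✓

α = 1/4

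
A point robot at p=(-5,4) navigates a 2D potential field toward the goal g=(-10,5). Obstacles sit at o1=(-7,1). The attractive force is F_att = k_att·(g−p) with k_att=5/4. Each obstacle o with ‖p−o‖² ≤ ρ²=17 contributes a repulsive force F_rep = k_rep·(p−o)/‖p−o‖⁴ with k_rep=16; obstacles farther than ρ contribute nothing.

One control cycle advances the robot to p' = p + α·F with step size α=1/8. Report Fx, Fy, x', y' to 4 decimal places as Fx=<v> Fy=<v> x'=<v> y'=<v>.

Fx=-6.0607 Fy=1.5340 x'=-5.7576 y'=4.1918

F_att = 5/4·(g−p) = 5/4·(-5,1) = (-6.2500,1.2500)
o1: d²=13 ≤ ρ²=17; F_rep = 16·(2,3)/13² = (0.1893,0.2840)
F = F_att + ΣF_rep = (-6.0607,1.5340)
p' = p + 1/8·F = (-5.7576,4.1918)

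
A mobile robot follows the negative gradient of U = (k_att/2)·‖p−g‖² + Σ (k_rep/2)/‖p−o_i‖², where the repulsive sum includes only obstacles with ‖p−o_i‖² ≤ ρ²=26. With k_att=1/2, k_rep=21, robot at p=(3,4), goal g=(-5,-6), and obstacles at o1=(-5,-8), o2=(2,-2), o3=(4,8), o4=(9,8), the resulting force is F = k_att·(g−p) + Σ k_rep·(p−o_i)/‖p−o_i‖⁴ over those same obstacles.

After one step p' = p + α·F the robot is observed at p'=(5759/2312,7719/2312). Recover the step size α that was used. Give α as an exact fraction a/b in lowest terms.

F_att = 1/2·(g−p) = 1/2·(-8,-10) = (-4.0000,-5.0000)
o1: d²=208 > ρ²=26 → inactive
o2: d²=37 > ρ²=26 → inactive
o3: d²=17 ≤ ρ²=26; F_rep = 21·(-1,-4)/17² = (-0.0727,-0.2907)
o4: d²=52 > ρ²=26 → inactive
F = F_att + ΣF_rep = (-4.0727,-5.2907)
Δp = p'−p = (-0.5091,-0.6613); α = Δx/Fx = (-1177/2312) / (-1177/289) = 1/8
check: Δy/Fy = (-1529/2312) / (-1529/289) = 1/8 ✓

α = 1/8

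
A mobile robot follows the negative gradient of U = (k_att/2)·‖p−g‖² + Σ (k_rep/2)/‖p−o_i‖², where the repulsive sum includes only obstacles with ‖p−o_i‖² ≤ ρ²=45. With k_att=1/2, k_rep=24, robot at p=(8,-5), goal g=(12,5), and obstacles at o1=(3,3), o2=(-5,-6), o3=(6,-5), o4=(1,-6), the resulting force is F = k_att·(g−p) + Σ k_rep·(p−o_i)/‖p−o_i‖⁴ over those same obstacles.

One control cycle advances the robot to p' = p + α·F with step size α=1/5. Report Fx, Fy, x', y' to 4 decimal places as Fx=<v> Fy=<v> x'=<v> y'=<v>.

F_att = 1/2·(g−p) = 1/2·(4,10) = (2.0000,5.0000)
o1: d²=89 > ρ²=45 → inactive
o2: d²=170 > ρ²=45 → inactive
o3: d²=4 ≤ ρ²=45; F_rep = 24·(2,0)/4² = (3.0000,0.0000)
o4: d²=50 > ρ²=45 → inactive
F = F_att + ΣF_rep = (5.0000,5.0000)
p' = p + 1/5·F = (9.0000,-4.0000)

Fx=5.0000 Fy=5.0000 x'=9.0000 y'=-4.0000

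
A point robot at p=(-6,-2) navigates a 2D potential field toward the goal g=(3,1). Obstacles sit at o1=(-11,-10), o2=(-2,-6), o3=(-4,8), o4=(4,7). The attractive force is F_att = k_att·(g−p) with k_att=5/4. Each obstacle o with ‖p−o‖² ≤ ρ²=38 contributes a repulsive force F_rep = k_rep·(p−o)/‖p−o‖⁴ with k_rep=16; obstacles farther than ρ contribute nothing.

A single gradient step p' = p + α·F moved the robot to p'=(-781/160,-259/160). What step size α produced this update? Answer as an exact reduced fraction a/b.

F_att = 5/4·(g−p) = 5/4·(9,3) = (11.2500,3.7500)
o1: d²=89 > ρ²=38 → inactive
o2: d²=32 ≤ ρ²=38; F_rep = 16·(-4,4)/32² = (-0.0625,0.0625)
o3: d²=104 > ρ²=38 → inactive
o4: d²=181 > ρ²=38 → inactive
F = F_att + ΣF_rep = (11.1875,3.8125)
Δp = p'−p = (1.1187,0.3812); α = Δx/Fx = (179/160) / (179/16) = 1/10
check: Δy/Fy = (61/160) / (61/16) = 1/10 ✓

α = 1/10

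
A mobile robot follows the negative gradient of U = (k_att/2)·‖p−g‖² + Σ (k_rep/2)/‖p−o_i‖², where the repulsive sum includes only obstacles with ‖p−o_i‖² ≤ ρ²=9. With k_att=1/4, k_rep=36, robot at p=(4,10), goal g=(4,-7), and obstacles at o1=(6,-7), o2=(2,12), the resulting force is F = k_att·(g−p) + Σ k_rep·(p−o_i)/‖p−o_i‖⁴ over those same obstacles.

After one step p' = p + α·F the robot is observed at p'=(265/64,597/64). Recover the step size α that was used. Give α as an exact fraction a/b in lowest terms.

α = 1/8

F_att = 1/4·(g−p) = 1/4·(0,-17) = (0.0000,-4.2500)
o1: d²=293 > ρ²=9 → inactive
o2: d²=8 ≤ ρ²=9; F_rep = 36·(2,-2)/8² = (1.1250,-1.1250)
F = F_att + ΣF_rep = (1.1250,-5.3750)
Δp = p'−p = (0.1406,-0.6719); α = Δx/Fx = (9/64) / (9/8) = 1/8
check: Δy/Fy = (-43/64) / (-43/8) = 1/8 ✓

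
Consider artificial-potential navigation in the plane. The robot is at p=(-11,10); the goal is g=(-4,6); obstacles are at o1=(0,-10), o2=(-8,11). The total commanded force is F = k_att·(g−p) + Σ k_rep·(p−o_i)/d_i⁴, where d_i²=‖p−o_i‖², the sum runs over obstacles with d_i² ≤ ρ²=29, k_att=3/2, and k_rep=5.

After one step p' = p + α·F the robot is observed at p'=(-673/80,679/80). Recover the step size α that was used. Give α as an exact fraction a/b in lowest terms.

F_att = 3/2·(g−p) = 3/2·(7,-4) = (10.5000,-6.0000)
o1: d²=521 > ρ²=29 → inactive
o2: d²=10 ≤ ρ²=29; F_rep = 5·(-3,-1)/10² = (-0.1500,-0.0500)
F = F_att + ΣF_rep = (10.3500,-6.0500)
Δp = p'−p = (2.5875,-1.5125); α = Δx/Fx = (207/80) / (207/20) = 1/4
check: Δy/Fy = (-121/80) / (-121/20) = 1/4 ✓

α = 1/4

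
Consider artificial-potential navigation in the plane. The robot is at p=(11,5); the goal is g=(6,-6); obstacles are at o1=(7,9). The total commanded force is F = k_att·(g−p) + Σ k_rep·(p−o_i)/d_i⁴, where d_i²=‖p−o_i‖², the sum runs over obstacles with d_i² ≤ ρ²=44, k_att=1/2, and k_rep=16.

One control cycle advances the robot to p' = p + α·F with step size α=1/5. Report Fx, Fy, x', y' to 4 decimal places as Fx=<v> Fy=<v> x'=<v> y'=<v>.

Fx=-2.4375 Fy=-5.5625 x'=10.5125 y'=3.8875

F_att = 1/2·(g−p) = 1/2·(-5,-11) = (-2.5000,-5.5000)
o1: d²=32 ≤ ρ²=44; F_rep = 16·(4,-4)/32² = (0.0625,-0.0625)
F = F_att + ΣF_rep = (-2.4375,-5.5625)
p' = p + 1/5·F = (10.5125,3.8875)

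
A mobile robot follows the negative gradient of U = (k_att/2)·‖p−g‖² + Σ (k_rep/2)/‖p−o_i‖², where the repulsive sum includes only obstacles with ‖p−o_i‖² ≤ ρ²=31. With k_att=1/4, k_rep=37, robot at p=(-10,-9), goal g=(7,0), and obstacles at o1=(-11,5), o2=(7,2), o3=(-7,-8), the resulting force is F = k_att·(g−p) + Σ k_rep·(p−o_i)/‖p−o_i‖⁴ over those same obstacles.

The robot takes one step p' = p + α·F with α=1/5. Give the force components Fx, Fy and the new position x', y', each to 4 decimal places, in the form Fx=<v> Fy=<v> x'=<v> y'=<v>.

F_att = 1/4·(g−p) = 1/4·(17,9) = (4.2500,2.2500)
o1: d²=197 > ρ²=31 → inactive
o2: d²=410 > ρ²=31 → inactive
o3: d²=10 ≤ ρ²=31; F_rep = 37·(-3,-1)/10² = (-1.1100,-0.3700)
F = F_att + ΣF_rep = (3.1400,1.8800)
p' = p + 1/5·F = (-9.3720,-8.6240)

Fx=3.1400 Fy=1.8800 x'=-9.3720 y'=-8.6240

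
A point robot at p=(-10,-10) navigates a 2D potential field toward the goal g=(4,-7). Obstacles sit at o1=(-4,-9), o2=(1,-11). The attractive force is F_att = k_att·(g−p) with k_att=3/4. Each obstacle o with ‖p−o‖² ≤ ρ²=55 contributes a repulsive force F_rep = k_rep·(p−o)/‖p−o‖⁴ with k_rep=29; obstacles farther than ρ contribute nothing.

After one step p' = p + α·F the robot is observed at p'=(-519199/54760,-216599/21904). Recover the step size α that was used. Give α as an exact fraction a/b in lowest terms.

F_att = 3/4·(g−p) = 3/4·(14,3) = (10.5000,2.2500)
o1: d²=37 ≤ ρ²=55; F_rep = 29·(-6,-1)/37² = (-0.1271,-0.0212)
o2: d²=122 > ρ²=55 → inactive
F = F_att + ΣF_rep = (10.3729,2.2288)
Δp = p'−p = (0.5186,0.1114); α = Δx/Fx = (28401/54760) / (28401/2738) = 1/20
check: Δy/Fy = (2441/21904) / (12205/5476) = 1/20 ✓

α = 1/20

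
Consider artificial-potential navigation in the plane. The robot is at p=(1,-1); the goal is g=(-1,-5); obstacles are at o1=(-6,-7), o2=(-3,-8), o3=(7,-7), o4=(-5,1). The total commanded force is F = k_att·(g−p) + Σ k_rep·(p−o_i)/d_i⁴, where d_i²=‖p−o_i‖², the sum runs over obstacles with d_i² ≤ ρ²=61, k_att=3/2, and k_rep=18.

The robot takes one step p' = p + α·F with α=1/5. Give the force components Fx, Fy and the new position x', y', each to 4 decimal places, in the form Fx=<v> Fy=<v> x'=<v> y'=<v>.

Fx=-2.9325 Fy=-6.0225 x'=0.4135 y'=-2.2045

F_att = 3/2·(g−p) = 3/2·(-2,-4) = (-3.0000,-6.0000)
o1: d²=85 > ρ²=61 → inactive
o2: d²=65 > ρ²=61 → inactive
o3: d²=72 > ρ²=61 → inactive
o4: d²=40 ≤ ρ²=61; F_rep = 18·(6,-2)/40² = (0.0675,-0.0225)
F = F_att + ΣF_rep = (-2.9325,-6.0225)
p' = p + 1/5·F = (0.4135,-2.2045)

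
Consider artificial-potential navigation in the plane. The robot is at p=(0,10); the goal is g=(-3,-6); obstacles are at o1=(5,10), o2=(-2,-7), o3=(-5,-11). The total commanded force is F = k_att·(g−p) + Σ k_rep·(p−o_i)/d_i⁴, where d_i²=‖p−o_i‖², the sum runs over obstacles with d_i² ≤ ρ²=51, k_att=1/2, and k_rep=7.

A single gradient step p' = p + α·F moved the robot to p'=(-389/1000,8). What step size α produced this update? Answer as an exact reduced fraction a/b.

F_att = 1/2·(g−p) = 1/2·(-3,-16) = (-1.5000,-8.0000)
o1: d²=25 ≤ ρ²=51; F_rep = 7·(-5,0)/25² = (-0.0560,0.0000)
o2: d²=293 > ρ²=51 → inactive
o3: d²=466 > ρ²=51 → inactive
F = F_att + ΣF_rep = (-1.5560,-8.0000)
Δp = p'−p = (-0.3890,-2.0000); α = Δx/Fx = (-389/1000) / (-389/250) = 1/4
check: Δy/Fy = (-2) / (-8) = 1/4 ✓

α = 1/4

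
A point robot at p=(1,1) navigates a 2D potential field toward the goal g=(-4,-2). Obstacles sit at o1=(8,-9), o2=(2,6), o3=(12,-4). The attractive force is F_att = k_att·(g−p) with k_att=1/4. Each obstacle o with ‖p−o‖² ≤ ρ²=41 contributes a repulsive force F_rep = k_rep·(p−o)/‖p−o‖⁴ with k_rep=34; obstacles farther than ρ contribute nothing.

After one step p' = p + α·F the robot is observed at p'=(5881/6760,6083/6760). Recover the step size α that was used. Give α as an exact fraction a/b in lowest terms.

F_att = 1/4·(g−p) = 1/4·(-5,-3) = (-1.2500,-0.7500)
o1: d²=149 > ρ²=41 → inactive
o2: d²=26 ≤ ρ²=41; F_rep = 34·(-1,-5)/26² = (-0.0503,-0.2515)
o3: d²=146 > ρ²=41 → inactive
F = F_att + ΣF_rep = (-1.3003,-1.0015)
Δp = p'−p = (-0.1300,-0.1001); α = Δx/Fx = (-879/6760) / (-879/676) = 1/10
check: Δy/Fy = (-677/6760) / (-677/676) = 1/10 ✓

α = 1/10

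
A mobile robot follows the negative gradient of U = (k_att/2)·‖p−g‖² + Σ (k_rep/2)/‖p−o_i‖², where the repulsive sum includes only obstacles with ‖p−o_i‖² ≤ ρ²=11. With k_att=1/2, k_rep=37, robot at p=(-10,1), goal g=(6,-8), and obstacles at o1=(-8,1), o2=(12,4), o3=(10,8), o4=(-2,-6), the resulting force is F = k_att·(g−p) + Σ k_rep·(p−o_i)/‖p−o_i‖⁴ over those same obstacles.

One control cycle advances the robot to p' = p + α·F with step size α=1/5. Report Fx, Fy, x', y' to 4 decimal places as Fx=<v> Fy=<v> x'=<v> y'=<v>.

Fx=3.3750 Fy=-4.5000 x'=-9.3250 y'=0.1000

F_att = 1/2·(g−p) = 1/2·(16,-9) = (8.0000,-4.5000)
o1: d²=4 ≤ ρ²=11; F_rep = 37·(-2,0)/4² = (-4.6250,0.0000)
o2: d²=493 > ρ²=11 → inactive
o3: d²=449 > ρ²=11 → inactive
o4: d²=113 > ρ²=11 → inactive
F = F_att + ΣF_rep = (3.3750,-4.5000)
p' = p + 1/5·F = (-9.3250,0.1000)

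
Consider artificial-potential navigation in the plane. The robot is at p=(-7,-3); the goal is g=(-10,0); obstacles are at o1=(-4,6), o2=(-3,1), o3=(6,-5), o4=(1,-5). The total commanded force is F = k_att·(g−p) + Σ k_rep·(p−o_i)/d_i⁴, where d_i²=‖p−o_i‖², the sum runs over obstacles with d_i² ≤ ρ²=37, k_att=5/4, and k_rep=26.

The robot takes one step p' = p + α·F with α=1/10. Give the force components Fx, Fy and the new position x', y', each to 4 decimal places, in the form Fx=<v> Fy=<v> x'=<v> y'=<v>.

F_att = 5/4·(g−p) = 5/4·(-3,3) = (-3.7500,3.7500)
o1: d²=90 > ρ²=37 → inactive
o2: d²=32 ≤ ρ²=37; F_rep = 26·(-4,-4)/32² = (-0.1016,-0.1016)
o3: d²=173 > ρ²=37 → inactive
o4: d²=68 > ρ²=37 → inactive
F = F_att + ΣF_rep = (-3.8516,3.6484)
p' = p + 1/10·F = (-7.3852,-2.6352)

Fx=-3.8516 Fy=3.6484 x'=-7.3852 y'=-2.6352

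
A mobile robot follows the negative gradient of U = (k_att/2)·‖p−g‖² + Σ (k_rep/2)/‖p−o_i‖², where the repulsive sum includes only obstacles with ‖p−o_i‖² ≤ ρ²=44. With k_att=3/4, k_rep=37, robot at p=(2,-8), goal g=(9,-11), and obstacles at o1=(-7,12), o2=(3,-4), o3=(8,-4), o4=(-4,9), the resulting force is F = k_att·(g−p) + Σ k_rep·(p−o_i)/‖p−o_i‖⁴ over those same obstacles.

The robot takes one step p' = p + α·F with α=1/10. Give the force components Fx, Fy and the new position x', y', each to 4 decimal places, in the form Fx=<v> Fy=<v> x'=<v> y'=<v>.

F_att = 3/4·(g−p) = 3/4·(7,-3) = (5.2500,-2.2500)
o1: d²=481 > ρ²=44 → inactive
o2: d²=17 ≤ ρ²=44; F_rep = 37·(-1,-4)/17² = (-0.1280,-0.5121)
o3: d²=52 > ρ²=44 → inactive
o4: d²=325 > ρ²=44 → inactive
F = F_att + ΣF_rep = (5.1220,-2.7621)
p' = p + 1/10·F = (2.5122,-8.2762)

Fx=5.1220 Fy=-2.7621 x'=2.5122 y'=-8.2762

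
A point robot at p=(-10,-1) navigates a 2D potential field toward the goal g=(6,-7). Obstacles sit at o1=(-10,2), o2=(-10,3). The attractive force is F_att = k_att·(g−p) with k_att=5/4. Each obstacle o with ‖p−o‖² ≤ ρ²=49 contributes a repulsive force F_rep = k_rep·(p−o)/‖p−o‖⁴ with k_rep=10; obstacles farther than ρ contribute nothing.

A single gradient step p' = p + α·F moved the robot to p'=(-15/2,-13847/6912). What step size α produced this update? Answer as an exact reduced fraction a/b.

F_att = 5/4·(g−p) = 5/4·(16,-6) = (20.0000,-7.5000)
o1: d²=9 ≤ ρ²=49; F_rep = 10·(0,-3)/9² = (0.0000,-0.3704)
o2: d²=16 ≤ ρ²=49; F_rep = 10·(0,-4)/16² = (0.0000,-0.1562)
F = F_att + ΣF_rep = (20.0000,-8.0266)
Δp = p'−p = (2.5000,-1.0033); α = Δx/Fx = (5/2) / (20) = 1/8
check: Δy/Fy = (-6935/6912) / (-6935/864) = 1/8 ✓

α = 1/8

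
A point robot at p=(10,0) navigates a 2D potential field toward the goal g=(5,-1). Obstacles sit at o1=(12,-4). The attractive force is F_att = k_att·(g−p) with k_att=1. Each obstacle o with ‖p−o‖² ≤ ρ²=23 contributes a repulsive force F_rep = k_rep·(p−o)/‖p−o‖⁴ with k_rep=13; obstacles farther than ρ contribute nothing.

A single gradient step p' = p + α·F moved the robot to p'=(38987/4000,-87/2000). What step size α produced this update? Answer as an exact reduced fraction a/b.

α = 1/20

F_att = 1·(g−p) = 1·(-5,-1) = (-5.0000,-1.0000)
o1: d²=20 ≤ ρ²=23; F_rep = 13·(-2,4)/20² = (-0.0650,0.1300)
F = F_att + ΣF_rep = (-5.0650,-0.8700)
Δp = p'−p = (-0.2532,-0.0435); α = Δx/Fx = (-1013/4000) / (-1013/200) = 1/20
check: Δy/Fy = (-87/2000) / (-87/100) = 1/20 ✓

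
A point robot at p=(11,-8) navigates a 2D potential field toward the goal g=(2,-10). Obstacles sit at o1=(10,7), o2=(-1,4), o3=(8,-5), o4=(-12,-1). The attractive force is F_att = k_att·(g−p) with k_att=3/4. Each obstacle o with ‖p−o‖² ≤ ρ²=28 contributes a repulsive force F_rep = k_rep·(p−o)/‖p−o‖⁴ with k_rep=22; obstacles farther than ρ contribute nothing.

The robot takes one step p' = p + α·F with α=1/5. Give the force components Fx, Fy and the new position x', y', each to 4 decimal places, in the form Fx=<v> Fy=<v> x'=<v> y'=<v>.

Fx=-6.5463 Fy=-1.7037 x'=9.6907 y'=-8.3407

F_att = 3/4·(g−p) = 3/4·(-9,-2) = (-6.7500,-1.5000)
o1: d²=226 > ρ²=28 → inactive
o2: d²=288 > ρ²=28 → inactive
o3: d²=18 ≤ ρ²=28; F_rep = 22·(3,-3)/18² = (0.2037,-0.2037)
o4: d²=578 > ρ²=28 → inactive
F = F_att + ΣF_rep = (-6.5463,-1.7037)
p' = p + 1/5·F = (9.6907,-8.3407)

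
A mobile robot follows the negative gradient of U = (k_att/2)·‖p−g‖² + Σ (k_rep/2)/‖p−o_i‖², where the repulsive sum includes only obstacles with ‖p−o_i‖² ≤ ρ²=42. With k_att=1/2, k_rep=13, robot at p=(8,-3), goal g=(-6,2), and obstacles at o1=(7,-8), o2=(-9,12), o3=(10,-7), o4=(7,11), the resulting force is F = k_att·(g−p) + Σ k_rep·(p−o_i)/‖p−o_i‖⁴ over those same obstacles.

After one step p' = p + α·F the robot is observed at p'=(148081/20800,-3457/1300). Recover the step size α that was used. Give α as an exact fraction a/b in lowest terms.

F_att = 1/2·(g−p) = 1/2·(-14,5) = (-7.0000,2.5000)
o1: d²=26 ≤ ρ²=42; F_rep = 13·(1,5)/26² = (0.0192,0.0962)
o2: d²=514 > ρ²=42 → inactive
o3: d²=20 ≤ ρ²=42; F_rep = 13·(-2,4)/20² = (-0.0650,0.1300)
o4: d²=197 > ρ²=42 → inactive
F = F_att + ΣF_rep = (-7.0458,2.7262)
Δp = p'−p = (-0.8807,0.3408); α = Δx/Fx = (-18319/20800) / (-18319/2600) = 1/8
check: Δy/Fy = (443/1300) / (886/325) = 1/8 ✓

α = 1/8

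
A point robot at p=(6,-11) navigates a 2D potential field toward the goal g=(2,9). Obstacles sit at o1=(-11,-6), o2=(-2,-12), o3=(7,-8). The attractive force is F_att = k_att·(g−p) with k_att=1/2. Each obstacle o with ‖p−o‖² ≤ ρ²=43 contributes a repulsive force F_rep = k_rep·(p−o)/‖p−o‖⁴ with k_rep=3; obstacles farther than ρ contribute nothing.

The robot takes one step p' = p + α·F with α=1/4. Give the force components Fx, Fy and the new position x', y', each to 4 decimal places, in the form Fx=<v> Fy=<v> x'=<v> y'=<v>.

Fx=-2.0300 Fy=9.9100 x'=5.4925 y'=-8.5225

F_att = 1/2·(g−p) = 1/2·(-4,20) = (-2.0000,10.0000)
o1: d²=314 > ρ²=43 → inactive
o2: d²=65 > ρ²=43 → inactive
o3: d²=10 ≤ ρ²=43; F_rep = 3·(-1,-3)/10² = (-0.0300,-0.0900)
F = F_att + ΣF_rep = (-2.0300,9.9100)
p' = p + 1/4·F = (5.4925,-8.5225)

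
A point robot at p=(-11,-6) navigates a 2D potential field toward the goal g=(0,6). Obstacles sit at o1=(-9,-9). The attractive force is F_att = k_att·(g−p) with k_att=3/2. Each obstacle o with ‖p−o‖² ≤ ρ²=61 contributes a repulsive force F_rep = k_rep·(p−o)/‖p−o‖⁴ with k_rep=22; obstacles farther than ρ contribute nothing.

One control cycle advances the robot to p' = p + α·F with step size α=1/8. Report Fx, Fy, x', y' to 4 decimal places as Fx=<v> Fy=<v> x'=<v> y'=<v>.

Fx=16.2396 Fy=18.3905 x'=-8.9700 y'=-3.7012

F_att = 3/2·(g−p) = 3/2·(11,12) = (16.5000,18.0000)
o1: d²=13 ≤ ρ²=61; F_rep = 22·(-2,3)/13² = (-0.2604,0.3905)
F = F_att + ΣF_rep = (16.2396,18.3905)
p' = p + 1/8·F = (-8.9700,-3.7012)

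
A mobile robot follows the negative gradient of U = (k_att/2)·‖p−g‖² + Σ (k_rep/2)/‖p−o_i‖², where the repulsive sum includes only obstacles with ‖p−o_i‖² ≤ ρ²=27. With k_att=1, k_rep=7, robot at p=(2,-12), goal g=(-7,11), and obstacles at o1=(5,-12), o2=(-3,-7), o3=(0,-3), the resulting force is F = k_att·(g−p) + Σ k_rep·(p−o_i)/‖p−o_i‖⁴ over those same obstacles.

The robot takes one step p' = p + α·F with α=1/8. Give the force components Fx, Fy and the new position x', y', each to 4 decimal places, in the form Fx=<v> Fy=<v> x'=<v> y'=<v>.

Fx=-9.2593 Fy=23.0000 x'=0.8426 y'=-9.1250

F_att = 1·(g−p) = 1·(-9,23) = (-9.0000,23.0000)
o1: d²=9 ≤ ρ²=27; F_rep = 7·(-3,0)/9² = (-0.2593,0.0000)
o2: d²=50 > ρ²=27 → inactive
o3: d²=85 > ρ²=27 → inactive
F = F_att + ΣF_rep = (-9.2593,23.0000)
p' = p + 1/8·F = (0.8426,-9.1250)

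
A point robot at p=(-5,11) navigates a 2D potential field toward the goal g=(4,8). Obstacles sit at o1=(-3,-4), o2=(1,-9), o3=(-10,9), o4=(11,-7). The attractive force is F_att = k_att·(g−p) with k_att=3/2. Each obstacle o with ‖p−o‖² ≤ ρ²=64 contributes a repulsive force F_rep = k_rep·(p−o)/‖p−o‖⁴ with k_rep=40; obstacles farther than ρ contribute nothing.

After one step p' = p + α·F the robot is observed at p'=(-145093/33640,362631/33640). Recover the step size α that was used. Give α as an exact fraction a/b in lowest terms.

F_att = 3/2·(g−p) = 3/2·(9,-3) = (13.5000,-4.5000)
o1: d²=229 > ρ²=64 → inactive
o2: d²=436 > ρ²=64 → inactive
o3: d²=29 ≤ ρ²=64; F_rep = 40·(5,2)/29² = (0.2378,0.0951)
o4: d²=580 > ρ²=64 → inactive
F = F_att + ΣF_rep = (13.7378,-4.4049)
Δp = p'−p = (0.6869,-0.2202); α = Δx/Fx = (23107/33640) / (23107/1682) = 1/20
check: Δy/Fy = (-7409/33640) / (-7409/1682) = 1/20 ✓

α = 1/20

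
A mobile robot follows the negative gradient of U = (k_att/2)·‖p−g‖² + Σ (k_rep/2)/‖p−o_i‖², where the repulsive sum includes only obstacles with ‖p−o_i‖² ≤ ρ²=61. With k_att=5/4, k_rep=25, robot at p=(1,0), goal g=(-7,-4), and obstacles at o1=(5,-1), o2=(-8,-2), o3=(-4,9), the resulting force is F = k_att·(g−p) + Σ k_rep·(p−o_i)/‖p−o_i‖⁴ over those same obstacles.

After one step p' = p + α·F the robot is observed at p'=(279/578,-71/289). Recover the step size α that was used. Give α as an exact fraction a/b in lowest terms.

F_att = 5/4·(g−p) = 5/4·(-8,-4) = (-10.0000,-5.0000)
o1: d²=17 ≤ ρ²=61; F_rep = 25·(-4,1)/17² = (-0.3460,0.0865)
o2: d²=85 > ρ²=61 → inactive
o3: d²=106 > ρ²=61 → inactive
F = F_att + ΣF_rep = (-10.3460,-4.9135)
Δp = p'−p = (-0.5173,-0.2457); α = Δx/Fx = (-299/578) / (-2990/289) = 1/20
check: Δy/Fy = (-71/289) / (-1420/289) = 1/20 ✓

α = 1/20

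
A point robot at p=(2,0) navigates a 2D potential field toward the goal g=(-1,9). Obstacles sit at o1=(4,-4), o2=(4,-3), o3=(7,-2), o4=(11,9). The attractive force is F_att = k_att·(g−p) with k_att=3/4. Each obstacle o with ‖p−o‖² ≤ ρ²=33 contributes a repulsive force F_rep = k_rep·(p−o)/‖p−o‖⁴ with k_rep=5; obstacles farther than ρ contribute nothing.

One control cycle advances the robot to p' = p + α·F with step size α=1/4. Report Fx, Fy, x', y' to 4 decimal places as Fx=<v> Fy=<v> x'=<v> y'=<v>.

F_att = 3/4·(g−p) = 3/4·(-3,9) = (-2.2500,6.7500)
o1: d²=20 ≤ ρ²=33; F_rep = 5·(-2,4)/20² = (-0.0250,0.0500)
o2: d²=13 ≤ ρ²=33; F_rep = 5·(-2,3)/13² = (-0.0592,0.0888)
o3: d²=29 ≤ ρ²=33; F_rep = 5·(-5,2)/29² = (-0.0297,0.0119)
o4: d²=162 > ρ²=33 → inactive
F = F_att + ΣF_rep = (-2.3639,6.9006)
p' = p + 1/4·F = (1.4090,1.7252)

Fx=-2.3639 Fy=6.9006 x'=1.4090 y'=1.7252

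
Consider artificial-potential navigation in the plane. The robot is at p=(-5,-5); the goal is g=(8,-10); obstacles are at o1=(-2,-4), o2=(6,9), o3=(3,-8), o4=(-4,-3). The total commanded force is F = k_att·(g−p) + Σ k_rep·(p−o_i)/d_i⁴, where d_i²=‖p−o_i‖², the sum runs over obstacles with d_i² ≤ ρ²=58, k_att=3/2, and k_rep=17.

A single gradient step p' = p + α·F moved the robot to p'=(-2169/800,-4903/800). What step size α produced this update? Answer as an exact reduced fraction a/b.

F_att = 3/2·(g−p) = 3/2·(13,-5) = (19.5000,-7.5000)
o1: d²=10 ≤ ρ²=58; F_rep = 17·(-3,-1)/10² = (-0.5100,-0.1700)
o2: d²=317 > ρ²=58 → inactive
o3: d²=73 > ρ²=58 → inactive
o4: d²=5 ≤ ρ²=58; F_rep = 17·(-1,-2)/5² = (-0.6800,-1.3600)
F = F_att + ΣF_rep = (18.3100,-9.0300)
Δp = p'−p = (2.2887,-1.1287); α = Δx/Fx = (1831/800) / (1831/100) = 1/8
check: Δy/Fy = (-903/800) / (-903/100) = 1/8 ✓

α = 1/8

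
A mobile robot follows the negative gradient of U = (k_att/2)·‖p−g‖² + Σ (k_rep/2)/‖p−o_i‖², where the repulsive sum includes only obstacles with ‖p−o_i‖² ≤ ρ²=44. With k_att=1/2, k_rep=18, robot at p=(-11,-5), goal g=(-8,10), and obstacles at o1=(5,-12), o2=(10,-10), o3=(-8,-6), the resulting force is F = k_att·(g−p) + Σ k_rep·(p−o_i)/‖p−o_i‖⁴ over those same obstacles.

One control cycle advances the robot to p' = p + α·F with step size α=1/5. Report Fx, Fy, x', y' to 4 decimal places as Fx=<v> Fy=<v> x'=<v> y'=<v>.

Fx=0.9600 Fy=7.6800 x'=-10.8080 y'=-3.4640

F_att = 1/2·(g−p) = 1/2·(3,15) = (1.5000,7.5000)
o1: d²=305 > ρ²=44 → inactive
o2: d²=466 > ρ²=44 → inactive
o3: d²=10 ≤ ρ²=44; F_rep = 18·(-3,1)/10² = (-0.5400,0.1800)
F = F_att + ΣF_rep = (0.9600,7.6800)
p' = p + 1/5·F = (-10.8080,-3.4640)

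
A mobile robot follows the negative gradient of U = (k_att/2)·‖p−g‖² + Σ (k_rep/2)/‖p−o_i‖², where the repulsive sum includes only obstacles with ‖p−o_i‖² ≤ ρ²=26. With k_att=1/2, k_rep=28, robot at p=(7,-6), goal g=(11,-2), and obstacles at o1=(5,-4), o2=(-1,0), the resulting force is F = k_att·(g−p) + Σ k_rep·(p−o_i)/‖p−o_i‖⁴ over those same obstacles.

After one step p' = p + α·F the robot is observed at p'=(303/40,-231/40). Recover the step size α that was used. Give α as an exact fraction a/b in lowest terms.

F_att = 1/2·(g−p) = 1/2·(4,4) = (2.0000,2.0000)
o1: d²=8 ≤ ρ²=26; F_rep = 28·(2,-2)/8² = (0.8750,-0.8750)
o2: d²=100 > ρ²=26 → inactive
F = F_att + ΣF_rep = (2.8750,1.1250)
Δp = p'−p = (0.5750,0.2250); α = Δx/Fx = (23/40) / (23/8) = 1/5
check: Δy/Fy = (9/40) / (9/8) = 1/5 ✓

α = 1/5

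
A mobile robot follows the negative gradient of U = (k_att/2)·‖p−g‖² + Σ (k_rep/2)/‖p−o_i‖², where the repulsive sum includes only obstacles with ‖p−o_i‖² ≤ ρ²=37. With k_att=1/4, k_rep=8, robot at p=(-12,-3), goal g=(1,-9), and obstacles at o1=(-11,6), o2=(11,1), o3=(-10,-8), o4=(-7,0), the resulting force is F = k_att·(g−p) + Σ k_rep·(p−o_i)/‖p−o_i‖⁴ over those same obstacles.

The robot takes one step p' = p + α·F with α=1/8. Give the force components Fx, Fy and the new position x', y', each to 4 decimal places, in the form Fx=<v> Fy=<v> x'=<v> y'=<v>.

F_att = 1/4·(g−p) = 1/4·(13,-6) = (3.2500,-1.5000)
o1: d²=82 > ρ²=37 → inactive
o2: d²=545 > ρ²=37 → inactive
o3: d²=29 ≤ ρ²=37; F_rep = 8·(-2,5)/29² = (-0.0190,0.0476)
o4: d²=34 ≤ ρ²=37; F_rep = 8·(-5,-3)/34² = (-0.0346,-0.0208)
F = F_att + ΣF_rep = (3.1964,-1.4732)
p' = p + 1/8·F = (-11.6005,-3.1841)

Fx=3.1964 Fy=-1.4732 x'=-11.6005 y'=-3.1841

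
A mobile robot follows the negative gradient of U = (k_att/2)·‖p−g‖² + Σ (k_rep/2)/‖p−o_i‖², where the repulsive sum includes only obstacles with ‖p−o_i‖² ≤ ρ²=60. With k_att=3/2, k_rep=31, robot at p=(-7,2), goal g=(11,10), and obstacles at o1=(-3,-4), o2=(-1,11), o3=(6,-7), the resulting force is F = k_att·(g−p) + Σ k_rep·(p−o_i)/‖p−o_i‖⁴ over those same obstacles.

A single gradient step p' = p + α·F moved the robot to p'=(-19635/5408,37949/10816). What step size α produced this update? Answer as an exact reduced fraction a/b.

F_att = 3/2·(g−p) = 3/2·(18,8) = (27.0000,12.0000)
o1: d²=52 ≤ ρ²=60; F_rep = 31·(-4,6)/52² = (-0.0459,0.0688)
o2: d²=117 > ρ²=60 → inactive
o3: d²=250 > ρ²=60 → inactive
F = F_att + ΣF_rep = (26.9541,12.0688)
Δp = p'−p = (3.3693,1.5086); α = Δx/Fx = (18221/5408) / (18221/676) = 1/8
check: Δy/Fy = (16317/10816) / (16317/1352) = 1/8 ✓

α = 1/8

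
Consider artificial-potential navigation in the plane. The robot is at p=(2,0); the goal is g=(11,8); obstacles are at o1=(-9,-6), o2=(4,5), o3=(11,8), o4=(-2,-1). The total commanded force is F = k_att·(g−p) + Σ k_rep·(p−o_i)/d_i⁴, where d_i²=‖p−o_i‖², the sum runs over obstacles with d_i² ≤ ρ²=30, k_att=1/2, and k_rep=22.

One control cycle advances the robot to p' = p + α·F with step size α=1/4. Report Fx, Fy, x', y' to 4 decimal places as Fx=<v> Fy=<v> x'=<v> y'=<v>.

Fx=4.7522 Fy=3.9453 x'=3.1880 y'=0.9863

F_att = 1/2·(g−p) = 1/2·(9,8) = (4.5000,4.0000)
o1: d²=157 > ρ²=30 → inactive
o2: d²=29 ≤ ρ²=30; F_rep = 22·(-2,-5)/29² = (-0.0523,-0.1308)
o3: d²=145 > ρ²=30 → inactive
o4: d²=17 ≤ ρ²=30; F_rep = 22·(4,1)/17² = (0.3045,0.0761)
F = F_att + ΣF_rep = (4.7522,3.9453)
p' = p + 1/4·F = (3.1880,0.9863)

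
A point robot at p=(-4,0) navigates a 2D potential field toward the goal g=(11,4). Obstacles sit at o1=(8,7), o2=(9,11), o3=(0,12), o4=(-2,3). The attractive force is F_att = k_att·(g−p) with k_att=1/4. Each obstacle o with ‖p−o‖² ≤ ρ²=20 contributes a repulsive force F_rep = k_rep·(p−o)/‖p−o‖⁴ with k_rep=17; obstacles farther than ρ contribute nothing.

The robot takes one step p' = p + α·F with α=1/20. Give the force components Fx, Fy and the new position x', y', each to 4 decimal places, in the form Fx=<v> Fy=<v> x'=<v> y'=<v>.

F_att = 1/4·(g−p) = 1/4·(15,4) = (3.7500,1.0000)
o1: d²=193 > ρ²=20 → inactive
o2: d²=290 > ρ²=20 → inactive
o3: d²=160 > ρ²=20 → inactive
o4: d²=13 ≤ ρ²=20; F_rep = 17·(-2,-3)/13² = (-0.2012,-0.3018)
F = F_att + ΣF_rep = (3.5488,0.6982)
p' = p + 1/20·F = (-3.8226,0.0349)

Fx=3.5488 Fy=0.6982 x'=-3.8226 y'=0.0349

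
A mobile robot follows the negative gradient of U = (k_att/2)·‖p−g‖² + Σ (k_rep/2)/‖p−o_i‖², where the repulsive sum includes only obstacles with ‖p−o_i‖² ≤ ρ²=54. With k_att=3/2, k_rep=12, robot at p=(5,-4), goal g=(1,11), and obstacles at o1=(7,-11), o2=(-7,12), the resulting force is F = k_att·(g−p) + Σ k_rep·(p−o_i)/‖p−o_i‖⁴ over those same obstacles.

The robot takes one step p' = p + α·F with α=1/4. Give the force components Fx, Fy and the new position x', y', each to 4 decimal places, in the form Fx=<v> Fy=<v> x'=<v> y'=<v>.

Fx=-6.0085 Fy=22.5299 x'=3.4979 y'=1.6325

F_att = 3/2·(g−p) = 3/2·(-4,15) = (-6.0000,22.5000)
o1: d²=53 ≤ ρ²=54; F_rep = 12·(-2,7)/53² = (-0.0085,0.0299)
o2: d²=400 > ρ²=54 → inactive
F = F_att + ΣF_rep = (-6.0085,22.5299)
p' = p + 1/4·F = (3.4979,1.6325)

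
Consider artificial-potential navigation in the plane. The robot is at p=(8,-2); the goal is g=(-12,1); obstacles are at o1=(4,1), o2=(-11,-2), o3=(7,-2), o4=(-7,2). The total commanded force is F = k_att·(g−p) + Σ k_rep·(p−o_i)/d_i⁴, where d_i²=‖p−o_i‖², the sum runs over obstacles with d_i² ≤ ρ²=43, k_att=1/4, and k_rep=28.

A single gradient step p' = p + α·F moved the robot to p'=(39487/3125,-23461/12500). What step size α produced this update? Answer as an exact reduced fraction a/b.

α = 1/5

F_att = 1/4·(g−p) = 1/4·(-20,3) = (-5.0000,0.7500)
o1: d²=25 ≤ ρ²=43; F_rep = 28·(4,-3)/25² = (0.1792,-0.1344)
o2: d²=361 > ρ²=43 → inactive
o3: d²=1 ≤ ρ²=43; F_rep = 28·(1,0)/1² = (28.0000,0.0000)
o4: d²=241 > ρ²=43 → inactive
F = F_att + ΣF_rep = (23.1792,0.6156)
Δp = p'−p = (4.6358,0.1231); α = Δx/Fx = (14487/3125) / (14487/625) = 1/5
check: Δy/Fy = (1539/12500) / (1539/2500) = 1/5 ✓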